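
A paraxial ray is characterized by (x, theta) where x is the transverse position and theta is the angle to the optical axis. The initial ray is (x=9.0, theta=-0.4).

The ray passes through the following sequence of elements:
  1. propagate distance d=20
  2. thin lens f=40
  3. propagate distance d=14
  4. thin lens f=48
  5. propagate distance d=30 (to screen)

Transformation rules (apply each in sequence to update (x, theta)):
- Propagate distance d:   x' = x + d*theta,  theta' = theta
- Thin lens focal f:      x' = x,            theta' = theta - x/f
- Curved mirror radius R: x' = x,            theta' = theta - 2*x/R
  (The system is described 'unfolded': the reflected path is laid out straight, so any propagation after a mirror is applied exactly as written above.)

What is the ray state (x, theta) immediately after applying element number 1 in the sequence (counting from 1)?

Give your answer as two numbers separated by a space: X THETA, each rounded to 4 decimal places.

Initial: x=9.0000 theta=-0.4000
After 1 (propagate distance d=20): x=1.0000 theta=-0.4000
Rounded to 4 decimal places: x = 1.0000, theta = -0.4000

Answer: 1.0000 -0.4000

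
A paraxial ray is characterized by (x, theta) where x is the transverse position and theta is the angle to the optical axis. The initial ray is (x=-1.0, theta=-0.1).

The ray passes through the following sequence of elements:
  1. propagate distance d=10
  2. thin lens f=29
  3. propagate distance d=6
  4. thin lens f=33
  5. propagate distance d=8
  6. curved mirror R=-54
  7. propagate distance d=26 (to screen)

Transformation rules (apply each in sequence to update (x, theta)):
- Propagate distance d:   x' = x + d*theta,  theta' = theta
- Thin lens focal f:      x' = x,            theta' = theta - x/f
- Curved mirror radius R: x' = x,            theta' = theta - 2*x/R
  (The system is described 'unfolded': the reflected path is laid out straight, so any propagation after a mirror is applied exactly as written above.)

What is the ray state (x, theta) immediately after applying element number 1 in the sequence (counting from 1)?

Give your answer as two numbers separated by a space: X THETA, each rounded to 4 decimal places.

Answer: -2.0000 -0.1000

Derivation:
Initial: x=-1.0000 theta=-0.1000
After 1 (propagate distance d=10): x=-2.0000 theta=-0.1000
Rounded to 4 decimal places: x = -2.0000, theta = -0.1000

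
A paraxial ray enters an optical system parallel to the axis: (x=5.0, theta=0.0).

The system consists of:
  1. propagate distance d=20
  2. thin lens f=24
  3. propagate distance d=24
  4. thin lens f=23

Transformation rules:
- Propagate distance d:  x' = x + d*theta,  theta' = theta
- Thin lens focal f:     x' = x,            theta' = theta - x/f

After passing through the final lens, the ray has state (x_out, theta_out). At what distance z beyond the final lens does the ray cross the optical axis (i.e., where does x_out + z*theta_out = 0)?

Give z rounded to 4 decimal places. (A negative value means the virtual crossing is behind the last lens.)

Initial: x=5.0000 theta=0.0000
After 1 (propagate distance d=20): x=5.0000 theta=0.0000
After 2 (thin lens f=24): x=5.0000 theta=-5/24 (≈-0.2083)
After 3 (propagate distance d=24): x=0.0000 theta=-5/24 (≈-0.2083)
After 4 (thin lens f=23): x=0.0000 theta=-5/24 (≈-0.2083)
z_focus = -x_out/theta_out = -(0.0000)/(-5/24) = 0.0000
Rounded to 4 decimal places: z = 0.0000

Answer: 0.0000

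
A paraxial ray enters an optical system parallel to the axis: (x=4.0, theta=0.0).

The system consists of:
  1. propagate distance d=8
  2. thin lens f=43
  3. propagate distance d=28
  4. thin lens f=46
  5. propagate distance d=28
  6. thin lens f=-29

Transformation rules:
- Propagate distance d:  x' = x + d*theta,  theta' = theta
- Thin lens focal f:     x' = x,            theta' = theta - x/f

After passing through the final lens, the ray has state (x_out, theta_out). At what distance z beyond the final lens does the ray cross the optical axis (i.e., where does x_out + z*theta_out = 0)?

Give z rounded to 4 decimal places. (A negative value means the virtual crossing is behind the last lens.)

Answer: -10.5928

Derivation:
Initial: x=4.0000 theta=0.0000
After 1 (propagate distance d=8): x=4.0000 theta=0.0000
After 2 (thin lens f=43): x=4.0000 theta=-4/43 (≈-0.0930)
After 3 (propagate distance d=28): x=60/43 (≈1.3953) theta=-4/43 (≈-0.0930)
After 4 (thin lens f=46): x=60/43 (≈1.3953) theta=-122/989 (≈-0.1234)
After 5 (propagate distance d=28): x=-2036/989 (≈-2.0586) theta=-122/989 (≈-0.1234)
After 6 (thin lens f=-29): x=-2036/989 (≈-2.0586) theta=-5574/28681 (≈-0.1943)
z_focus = -x_out/theta_out = -(-2036/989)/(-5574/28681) = -29522/2787 ≈ -10.5928
Rounded to 4 decimal places: z = -10.5928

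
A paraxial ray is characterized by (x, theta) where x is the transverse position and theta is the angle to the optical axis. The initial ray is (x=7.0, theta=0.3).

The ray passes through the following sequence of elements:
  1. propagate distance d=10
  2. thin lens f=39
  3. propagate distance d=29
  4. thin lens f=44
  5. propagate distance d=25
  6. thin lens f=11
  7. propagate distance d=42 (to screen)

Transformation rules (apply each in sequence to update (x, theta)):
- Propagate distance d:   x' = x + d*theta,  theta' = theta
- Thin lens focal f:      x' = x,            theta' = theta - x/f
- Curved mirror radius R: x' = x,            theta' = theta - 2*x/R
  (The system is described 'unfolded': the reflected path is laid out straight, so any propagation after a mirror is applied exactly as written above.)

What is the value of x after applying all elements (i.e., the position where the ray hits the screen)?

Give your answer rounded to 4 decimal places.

Initial: x=7.0000 theta=0.3000
After 1 (propagate distance d=10): x=10.0000 theta=0.3000
After 2 (thin lens f=39): x=10.0000 theta=17/390 (≈0.0436)
After 3 (propagate distance d=29): x=4393/390 (≈11.2641) theta=17/390 (≈0.0436)
After 4 (thin lens f=44): x=4393/390 (≈11.2641) theta=-243/1144 (≈-0.2124)
After 5 (propagate distance d=25): x=7859/1320 (≈5.9538) theta=-243/1144 (≈-0.2124)
After 6 (thin lens f=11): x=7859/1320 (≈5.9538) theta=-71131/94380 (≈-0.7537)
After 7 (propagate distance d=42 (to screen)): x=-4851167/188760 (≈-25.7002) theta=-71131/94380 (≈-0.7537)
Rounded to 4 decimal places: x = -25.7002

Answer: -25.7002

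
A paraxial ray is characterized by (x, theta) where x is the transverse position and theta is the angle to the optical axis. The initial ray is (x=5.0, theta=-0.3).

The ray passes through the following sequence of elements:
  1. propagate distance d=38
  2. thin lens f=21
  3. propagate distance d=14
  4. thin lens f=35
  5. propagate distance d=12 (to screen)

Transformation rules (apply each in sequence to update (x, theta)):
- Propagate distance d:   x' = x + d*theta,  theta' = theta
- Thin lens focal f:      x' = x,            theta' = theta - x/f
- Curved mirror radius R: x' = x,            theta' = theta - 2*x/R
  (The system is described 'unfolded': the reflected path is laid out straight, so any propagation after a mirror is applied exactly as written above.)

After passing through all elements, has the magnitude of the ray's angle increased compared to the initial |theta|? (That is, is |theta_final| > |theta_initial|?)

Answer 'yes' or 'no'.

Answer: no

Derivation:
Initial: x=5.0000 theta=-0.3000
After 1 (propagate distance d=38): x=-6.4000 theta=-0.3000
After 2 (thin lens f=21): x=-6.4000 theta=1/210 (≈0.0048)
After 3 (propagate distance d=14): x=-19/3 (≈-6.3333) theta=1/210 (≈0.0048)
After 4 (thin lens f=35): x=-19/3 (≈-6.3333) theta=13/70 (≈0.1857)
After 5 (propagate distance d=12 (to screen)): x=-431/105 (≈-4.1048) theta=13/70 (≈0.1857)
|theta_initial|=0.3000 |theta_final|=13/70 (≈0.1857) -> not increased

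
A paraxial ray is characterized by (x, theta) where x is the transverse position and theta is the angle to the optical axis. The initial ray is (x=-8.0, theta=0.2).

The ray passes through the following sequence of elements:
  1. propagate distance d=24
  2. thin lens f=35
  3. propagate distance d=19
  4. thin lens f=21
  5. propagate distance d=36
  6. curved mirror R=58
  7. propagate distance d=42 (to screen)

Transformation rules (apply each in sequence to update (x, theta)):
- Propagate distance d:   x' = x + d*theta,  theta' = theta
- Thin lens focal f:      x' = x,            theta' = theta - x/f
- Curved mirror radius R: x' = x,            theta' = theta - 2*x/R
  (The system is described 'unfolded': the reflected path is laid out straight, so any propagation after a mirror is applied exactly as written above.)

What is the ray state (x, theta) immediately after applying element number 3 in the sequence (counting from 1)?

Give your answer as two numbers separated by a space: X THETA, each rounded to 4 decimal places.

Answer: 2.3371 0.2914

Derivation:
Initial: x=-8.0000 theta=0.2000
After 1 (propagate distance d=24): x=-3.2000 theta=0.2000
After 2 (thin lens f=35): x=-3.2000 theta=51/175 (≈0.2914)
After 3 (propagate distance d=19): x=409/175 (≈2.3371) theta=51/175 (≈0.2914)
Rounded to 4 decimal places: x = 2.3371, theta = 0.2914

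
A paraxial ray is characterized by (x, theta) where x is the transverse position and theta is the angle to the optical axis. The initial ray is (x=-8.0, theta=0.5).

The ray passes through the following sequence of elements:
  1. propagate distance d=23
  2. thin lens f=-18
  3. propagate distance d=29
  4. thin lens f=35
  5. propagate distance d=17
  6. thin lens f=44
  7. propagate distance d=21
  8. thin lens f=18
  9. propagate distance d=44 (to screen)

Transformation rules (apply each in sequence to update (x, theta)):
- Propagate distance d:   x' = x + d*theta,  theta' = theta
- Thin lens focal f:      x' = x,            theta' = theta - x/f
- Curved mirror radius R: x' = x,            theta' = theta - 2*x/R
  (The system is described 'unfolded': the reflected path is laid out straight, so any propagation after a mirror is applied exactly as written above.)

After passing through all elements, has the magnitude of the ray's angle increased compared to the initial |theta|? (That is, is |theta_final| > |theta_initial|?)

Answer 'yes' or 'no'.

Initial: x=-8.0000 theta=0.5000
After 1 (propagate distance d=23): x=3.5000 theta=0.5000
After 2 (thin lens f=-18): x=3.5000 theta=25/36 (≈0.6944)
After 3 (propagate distance d=29): x=851/36 (≈23.6389) theta=25/36 (≈0.6944)
After 4 (thin lens f=35): x=851/36 (≈23.6389) theta=2/105 (≈0.0190)
After 5 (propagate distance d=17): x=30193/1260 (≈23.9627) theta=2/105 (≈0.0190)
After 6 (thin lens f=44): x=30193/1260 (≈23.9627) theta=-29137/55440 (≈-0.5256)
After 7 (propagate distance d=21): x=143323/11088 (≈12.9260) theta=-29137/55440 (≈-0.5256)
After 8 (thin lens f=18): x=143323/11088 (≈12.9260) theta=-1241081/997920 (≈-1.2437)
After 9 (propagate distance d=44 (to screen)): x=-20854247/498960 (≈-41.7954) theta=-1241081/997920 (≈-1.2437)
|theta_initial|=0.5000 |theta_final|=1241081/997920 (≈1.2437) -> increased

Answer: yes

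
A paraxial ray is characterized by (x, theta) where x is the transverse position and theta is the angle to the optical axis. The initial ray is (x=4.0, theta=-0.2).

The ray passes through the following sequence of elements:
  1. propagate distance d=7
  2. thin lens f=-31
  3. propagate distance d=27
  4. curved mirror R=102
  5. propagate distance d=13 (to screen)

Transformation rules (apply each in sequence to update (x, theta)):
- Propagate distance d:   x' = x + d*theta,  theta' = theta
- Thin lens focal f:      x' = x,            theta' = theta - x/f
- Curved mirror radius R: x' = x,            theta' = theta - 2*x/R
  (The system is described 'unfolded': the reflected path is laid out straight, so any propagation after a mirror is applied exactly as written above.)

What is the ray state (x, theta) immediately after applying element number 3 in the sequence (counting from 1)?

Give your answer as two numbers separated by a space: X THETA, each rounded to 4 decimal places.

Initial: x=4.0000 theta=-0.2000
After 1 (propagate distance d=7): x=2.6000 theta=-0.2000
After 2 (thin lens f=-31): x=2.6000 theta=-18/155 (≈-0.1161)
After 3 (propagate distance d=27): x=-83/155 (≈-0.5355) theta=-18/155 (≈-0.1161)
Rounded to 4 decimal places: x = -0.5355, theta = -0.1161

Answer: -0.5355 -0.1161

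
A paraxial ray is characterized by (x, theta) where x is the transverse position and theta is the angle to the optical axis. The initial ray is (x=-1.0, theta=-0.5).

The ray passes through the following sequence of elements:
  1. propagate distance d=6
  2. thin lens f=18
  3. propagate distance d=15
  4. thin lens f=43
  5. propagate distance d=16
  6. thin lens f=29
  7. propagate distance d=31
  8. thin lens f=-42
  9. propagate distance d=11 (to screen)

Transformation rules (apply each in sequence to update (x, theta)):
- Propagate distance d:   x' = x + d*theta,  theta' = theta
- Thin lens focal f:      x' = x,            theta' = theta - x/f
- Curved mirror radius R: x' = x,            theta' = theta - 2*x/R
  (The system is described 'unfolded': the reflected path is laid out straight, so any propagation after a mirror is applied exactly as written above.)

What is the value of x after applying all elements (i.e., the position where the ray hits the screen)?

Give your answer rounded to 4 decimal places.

Answer: 0.0607

Derivation:
Initial: x=-1.0000 theta=-0.5000
After 1 (propagate distance d=6): x=-4.0000 theta=-0.5000
After 2 (thin lens f=18): x=-4.0000 theta=-5/18 (≈-0.2778)
After 3 (propagate distance d=15): x=-49/6 (≈-8.1667) theta=-5/18 (≈-0.2778)
After 4 (thin lens f=43): x=-49/6 (≈-8.1667) theta=-34/387 (≈-0.0879)
After 5 (propagate distance d=16): x=-7409/774 (≈-9.5724) theta=-34/387 (≈-0.0879)
After 6 (thin lens f=29): x=-7409/774 (≈-9.5724) theta=5437/22446 (≈0.2422)
After 7 (propagate distance d=31): x=-2573/1247 (≈-2.0634) theta=5437/22446 (≈0.2422)
After 8 (thin lens f=-42): x=-2573/1247 (≈-2.0634) theta=15170/78561 (≈0.1931)
After 9 (propagate distance d=11 (to screen)): x=4771/78561 (≈0.0607) theta=15170/78561 (≈0.1931)
Rounded to 4 decimal places: x = 0.0607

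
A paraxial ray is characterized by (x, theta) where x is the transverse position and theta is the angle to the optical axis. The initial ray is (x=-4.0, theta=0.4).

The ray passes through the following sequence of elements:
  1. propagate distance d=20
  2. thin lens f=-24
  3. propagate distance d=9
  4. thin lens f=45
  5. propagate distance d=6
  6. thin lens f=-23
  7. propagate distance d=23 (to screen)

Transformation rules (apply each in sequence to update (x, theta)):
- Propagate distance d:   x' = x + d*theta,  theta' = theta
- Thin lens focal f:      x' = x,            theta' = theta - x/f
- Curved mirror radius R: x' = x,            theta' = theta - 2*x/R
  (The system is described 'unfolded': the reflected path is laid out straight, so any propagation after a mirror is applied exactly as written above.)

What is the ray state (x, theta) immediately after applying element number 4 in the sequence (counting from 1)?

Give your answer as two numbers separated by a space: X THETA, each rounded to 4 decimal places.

Initial: x=-4.0000 theta=0.4000
After 1 (propagate distance d=20): x=4.0000 theta=0.4000
After 2 (thin lens f=-24): x=4.0000 theta=17/30 (≈0.5667)
After 3 (propagate distance d=9): x=9.1000 theta=17/30 (≈0.5667)
After 4 (thin lens f=45): x=9.1000 theta=82/225 (≈0.3644)
Rounded to 4 decimal places: x = 9.1000, theta = 0.3644

Answer: 9.1000 0.3644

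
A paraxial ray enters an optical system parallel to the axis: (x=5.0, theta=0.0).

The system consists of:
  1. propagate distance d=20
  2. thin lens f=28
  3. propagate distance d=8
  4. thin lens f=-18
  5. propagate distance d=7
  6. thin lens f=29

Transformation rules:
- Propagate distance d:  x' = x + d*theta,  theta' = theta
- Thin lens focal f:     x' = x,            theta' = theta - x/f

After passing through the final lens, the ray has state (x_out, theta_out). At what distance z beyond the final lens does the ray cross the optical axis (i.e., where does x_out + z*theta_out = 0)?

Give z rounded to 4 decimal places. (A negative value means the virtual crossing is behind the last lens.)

Answer: 34.3228

Derivation:
Initial: x=5.0000 theta=0.0000
After 1 (propagate distance d=20): x=5.0000 theta=0.0000
After 2 (thin lens f=28): x=5.0000 theta=-5/28 (≈-0.1786)
After 3 (propagate distance d=8): x=25/7 (≈3.5714) theta=-5/28 (≈-0.1786)
After 4 (thin lens f=-18): x=25/7 (≈3.5714) theta=5/252 (≈0.0198)
After 5 (propagate distance d=7): x=935/252 (≈3.7103) theta=5/252 (≈0.0198)
After 6 (thin lens f=29): x=935/252 (≈3.7103) theta=-395/3654 (≈-0.1081)
z_focus = -x_out/theta_out = -(935/252)/(-395/3654) = 5423/158 ≈ 34.3228
Rounded to 4 decimal places: z = 34.3228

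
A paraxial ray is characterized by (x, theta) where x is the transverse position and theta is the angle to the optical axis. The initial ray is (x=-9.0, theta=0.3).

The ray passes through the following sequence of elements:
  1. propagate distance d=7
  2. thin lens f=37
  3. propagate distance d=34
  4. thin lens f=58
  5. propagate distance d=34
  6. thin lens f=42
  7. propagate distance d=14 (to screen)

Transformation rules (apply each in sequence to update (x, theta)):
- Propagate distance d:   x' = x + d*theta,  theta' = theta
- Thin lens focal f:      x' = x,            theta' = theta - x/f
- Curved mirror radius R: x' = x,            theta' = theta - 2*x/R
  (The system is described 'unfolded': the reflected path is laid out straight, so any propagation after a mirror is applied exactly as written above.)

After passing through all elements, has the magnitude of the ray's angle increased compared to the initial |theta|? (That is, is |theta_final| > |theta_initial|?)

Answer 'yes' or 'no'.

Initial: x=-9.0000 theta=0.3000
After 1 (propagate distance d=7): x=-6.9000 theta=0.3000
After 2 (thin lens f=37): x=-6.9000 theta=18/37 (≈0.4865)
After 3 (propagate distance d=34): x=3567/370 (≈9.6405) theta=18/37 (≈0.4865)
After 4 (thin lens f=58): x=3567/370 (≈9.6405) theta=237/740 (≈0.3203)
After 5 (propagate distance d=34): x=3798/185 (≈20.5297) theta=237/740 (≈0.3203)
After 6 (thin lens f=42): x=3798/185 (≈20.5297) theta=-873/5180 (≈-0.1685)
After 7 (propagate distance d=14 (to screen)): x=6723/370 (≈18.1703) theta=-873/5180 (≈-0.1685)
|theta_initial|=0.3000 |theta_final|=873/5180 (≈0.1685) -> not increased

Answer: no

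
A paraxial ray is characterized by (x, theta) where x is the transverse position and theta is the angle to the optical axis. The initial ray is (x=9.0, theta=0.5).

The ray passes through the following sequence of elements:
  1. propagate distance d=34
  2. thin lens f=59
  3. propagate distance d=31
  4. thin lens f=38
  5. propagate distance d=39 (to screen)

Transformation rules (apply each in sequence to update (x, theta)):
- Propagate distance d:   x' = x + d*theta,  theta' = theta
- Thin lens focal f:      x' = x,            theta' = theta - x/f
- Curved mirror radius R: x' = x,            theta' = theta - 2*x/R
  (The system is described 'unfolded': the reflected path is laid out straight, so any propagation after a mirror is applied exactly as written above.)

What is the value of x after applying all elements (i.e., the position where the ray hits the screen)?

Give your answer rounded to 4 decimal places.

Answer: 1.5810

Derivation:
Initial: x=9.0000 theta=0.5000
After 1 (propagate distance d=34): x=26.0000 theta=0.5000
After 2 (thin lens f=59): x=26.0000 theta=7/118 (≈0.0593)
After 3 (propagate distance d=31): x=3285/118 (≈27.8390) theta=7/118 (≈0.0593)
After 4 (thin lens f=38): x=3285/118 (≈27.8390) theta=-3019/4484 (≈-0.6733)
After 5 (propagate distance d=39 (to screen)): x=7089/4484 (≈1.5810) theta=-3019/4484 (≈-0.6733)
Rounded to 4 decimal places: x = 1.5810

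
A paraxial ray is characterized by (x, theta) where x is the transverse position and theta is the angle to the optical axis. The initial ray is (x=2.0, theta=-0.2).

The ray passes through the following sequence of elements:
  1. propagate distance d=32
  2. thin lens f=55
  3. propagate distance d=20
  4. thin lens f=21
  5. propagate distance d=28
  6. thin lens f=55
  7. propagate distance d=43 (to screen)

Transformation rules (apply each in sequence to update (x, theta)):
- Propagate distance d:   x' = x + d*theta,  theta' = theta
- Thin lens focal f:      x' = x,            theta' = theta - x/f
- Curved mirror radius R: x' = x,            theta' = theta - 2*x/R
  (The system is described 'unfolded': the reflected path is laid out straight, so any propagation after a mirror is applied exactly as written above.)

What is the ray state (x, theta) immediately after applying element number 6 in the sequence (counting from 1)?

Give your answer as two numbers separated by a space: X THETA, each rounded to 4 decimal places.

Answer: -1.0933 0.2237

Derivation:
Initial: x=2.0000 theta=-0.2000
After 1 (propagate distance d=32): x=-4.4000 theta=-0.2000
After 2 (thin lens f=55): x=-4.4000 theta=-0.1200
After 3 (propagate distance d=20): x=-6.8000 theta=-0.1200
After 4 (thin lens f=21): x=-6.8000 theta=107/525 (≈0.2038)
After 5 (propagate distance d=28): x=-82/75 (≈-1.0933) theta=107/525 (≈0.2038)
After 6 (thin lens f=55): x=-82/75 (≈-1.0933) theta=2153/9625 (≈0.2237)
Rounded to 4 decimal places: x = -1.0933, theta = 0.2237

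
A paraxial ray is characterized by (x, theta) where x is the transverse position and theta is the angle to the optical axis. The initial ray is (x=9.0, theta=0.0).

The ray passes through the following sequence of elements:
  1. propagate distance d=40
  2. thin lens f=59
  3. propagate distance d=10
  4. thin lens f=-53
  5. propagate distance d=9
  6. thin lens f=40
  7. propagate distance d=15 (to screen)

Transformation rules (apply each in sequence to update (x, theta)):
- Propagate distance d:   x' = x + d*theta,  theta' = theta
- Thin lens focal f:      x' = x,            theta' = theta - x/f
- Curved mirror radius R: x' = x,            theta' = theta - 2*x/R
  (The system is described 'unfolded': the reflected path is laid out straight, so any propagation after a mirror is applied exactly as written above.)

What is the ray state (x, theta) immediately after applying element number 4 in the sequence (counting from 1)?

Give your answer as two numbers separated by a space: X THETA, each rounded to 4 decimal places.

Answer: 7.4746 -0.0115

Derivation:
Initial: x=9.0000 theta=0.0000
After 1 (propagate distance d=40): x=9.0000 theta=0.0000
After 2 (thin lens f=59): x=9.0000 theta=-9/59 (≈-0.1525)
After 3 (propagate distance d=10): x=441/59 (≈7.4746) theta=-9/59 (≈-0.1525)
After 4 (thin lens f=-53): x=441/59 (≈7.4746) theta=-36/3127 (≈-0.0115)
Rounded to 4 decimal places: x = 7.4746, theta = -0.0115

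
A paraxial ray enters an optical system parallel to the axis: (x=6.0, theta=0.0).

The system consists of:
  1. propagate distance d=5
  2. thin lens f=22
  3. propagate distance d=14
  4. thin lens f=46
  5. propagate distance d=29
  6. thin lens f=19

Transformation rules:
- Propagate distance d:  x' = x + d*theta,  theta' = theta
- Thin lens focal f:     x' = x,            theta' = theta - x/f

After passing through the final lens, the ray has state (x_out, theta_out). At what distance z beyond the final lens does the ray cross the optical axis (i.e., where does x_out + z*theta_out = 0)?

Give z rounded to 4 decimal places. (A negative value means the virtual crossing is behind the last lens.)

Answer: 132.3372

Derivation:
Initial: x=6.0000 theta=0.0000
After 1 (propagate distance d=5): x=6.0000 theta=0.0000
After 2 (thin lens f=22): x=6.0000 theta=-3/11 (≈-0.2727)
After 3 (propagate distance d=14): x=24/11 (≈2.1818) theta=-3/11 (≈-0.2727)
After 4 (thin lens f=46): x=24/11 (≈2.1818) theta=-81/253 (≈-0.3202)
After 5 (propagate distance d=29): x=-1797/253 (≈-7.1028) theta=-81/253 (≈-0.3202)
After 6 (thin lens f=19): x=-1797/253 (≈-7.1028) theta=258/4807 (≈0.0537)
z_focus = -x_out/theta_out = -(-1797/253)/(258/4807) = 11381/86 ≈ 132.3372
Rounded to 4 decimal places: z = 132.3372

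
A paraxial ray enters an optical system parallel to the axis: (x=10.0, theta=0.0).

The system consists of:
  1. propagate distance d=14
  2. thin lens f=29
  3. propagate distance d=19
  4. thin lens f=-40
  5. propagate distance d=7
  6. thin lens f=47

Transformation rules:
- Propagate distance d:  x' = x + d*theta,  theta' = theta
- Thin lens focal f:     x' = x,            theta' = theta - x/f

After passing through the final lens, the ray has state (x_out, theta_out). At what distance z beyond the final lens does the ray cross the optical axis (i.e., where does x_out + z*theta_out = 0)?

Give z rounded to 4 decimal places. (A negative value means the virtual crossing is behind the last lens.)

Answer: 5.5813

Derivation:
Initial: x=10.0000 theta=0.0000
After 1 (propagate distance d=14): x=10.0000 theta=0.0000
After 2 (thin lens f=29): x=10.0000 theta=-10/29 (≈-0.3448)
After 3 (propagate distance d=19): x=100/29 (≈3.4483) theta=-10/29 (≈-0.3448)
After 4 (thin lens f=-40): x=100/29 (≈3.4483) theta=-15/58 (≈-0.2586)
After 5 (propagate distance d=7): x=95/58 (≈1.6379) theta=-15/58 (≈-0.2586)
After 6 (thin lens f=47): x=95/58 (≈1.6379) theta=-400/1363 (≈-0.2935)
z_focus = -x_out/theta_out = -(95/58)/(-400/1363) = 893/160 ≈ 5.5813
Rounded to 4 decimal places: z = 5.5813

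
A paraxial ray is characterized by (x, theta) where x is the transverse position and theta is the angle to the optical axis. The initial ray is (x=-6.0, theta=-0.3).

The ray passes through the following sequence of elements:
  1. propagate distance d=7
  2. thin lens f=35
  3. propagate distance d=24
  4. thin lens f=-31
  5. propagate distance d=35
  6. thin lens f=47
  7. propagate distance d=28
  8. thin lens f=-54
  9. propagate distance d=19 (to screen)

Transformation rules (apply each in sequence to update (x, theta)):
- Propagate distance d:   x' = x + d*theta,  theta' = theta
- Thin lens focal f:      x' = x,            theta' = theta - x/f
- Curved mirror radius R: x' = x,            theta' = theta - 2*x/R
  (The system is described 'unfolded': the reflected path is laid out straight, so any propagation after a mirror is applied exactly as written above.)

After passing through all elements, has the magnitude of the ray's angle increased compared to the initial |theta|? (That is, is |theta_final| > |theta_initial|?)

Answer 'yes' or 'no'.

Answer: no

Derivation:
Initial: x=-6.0000 theta=-0.3000
After 1 (propagate distance d=7): x=-8.1000 theta=-0.3000
After 2 (thin lens f=35): x=-8.1000 theta=-12/175 (≈-0.0686)
After 3 (propagate distance d=24): x=-3411/350 (≈-9.7457) theta=-12/175 (≈-0.0686)
After 4 (thin lens f=-31): x=-3411/350 (≈-9.7457) theta=-831/2170 (≈-0.3829)
After 5 (propagate distance d=35): x=-125583/5425 (≈-23.1489) theta=-831/2170 (≈-0.3829)
After 6 (thin lens f=47): x=-125583/5425 (≈-23.1489) theta=7983/72850 (≈0.1096)
After 7 (propagate distance d=28): x=-5120067/254975 (≈-20.0807) theta=7983/72850 (≈0.1096)
After 8 (thin lens f=-54): x=-5120067/254975 (≈-20.0807) theta=-120376/458955 (≈-0.2623)
After 9 (propagate distance d=19 (to screen)): x=-57516323/2294775 (≈-25.0640) theta=-120376/458955 (≈-0.2623)
|theta_initial|=0.3000 |theta_final|=120376/458955 (≈0.2623) -> not increased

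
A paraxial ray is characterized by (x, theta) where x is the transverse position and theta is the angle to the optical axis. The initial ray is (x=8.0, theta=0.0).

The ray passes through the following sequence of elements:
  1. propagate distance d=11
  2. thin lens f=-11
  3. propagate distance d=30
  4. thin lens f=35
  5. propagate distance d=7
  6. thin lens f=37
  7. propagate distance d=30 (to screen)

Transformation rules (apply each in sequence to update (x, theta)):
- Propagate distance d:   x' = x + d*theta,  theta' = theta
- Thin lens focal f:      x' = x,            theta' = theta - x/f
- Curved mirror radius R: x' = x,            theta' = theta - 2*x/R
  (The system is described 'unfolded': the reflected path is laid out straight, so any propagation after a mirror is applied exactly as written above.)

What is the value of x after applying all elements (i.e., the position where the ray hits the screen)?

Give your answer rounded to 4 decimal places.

Answer: 1.7359

Derivation:
Initial: x=8.0000 theta=0.0000
After 1 (propagate distance d=11): x=8.0000 theta=0.0000
After 2 (thin lens f=-11): x=8.0000 theta=8/11 (≈0.7273)
After 3 (propagate distance d=30): x=328/11 (≈29.8182) theta=8/11 (≈0.7273)
After 4 (thin lens f=35): x=328/11 (≈29.8182) theta=-48/385 (≈-0.1247)
After 5 (propagate distance d=7): x=1592/55 (≈28.9455) theta=-48/385 (≈-0.1247)
After 6 (thin lens f=37): x=1592/55 (≈28.9455) theta=-2584/2849 (≈-0.9070)
After 7 (propagate distance d=30 (to screen)): x=2248/1295 (≈1.7359) theta=-2584/2849 (≈-0.9070)
Rounded to 4 decimal places: x = 1.7359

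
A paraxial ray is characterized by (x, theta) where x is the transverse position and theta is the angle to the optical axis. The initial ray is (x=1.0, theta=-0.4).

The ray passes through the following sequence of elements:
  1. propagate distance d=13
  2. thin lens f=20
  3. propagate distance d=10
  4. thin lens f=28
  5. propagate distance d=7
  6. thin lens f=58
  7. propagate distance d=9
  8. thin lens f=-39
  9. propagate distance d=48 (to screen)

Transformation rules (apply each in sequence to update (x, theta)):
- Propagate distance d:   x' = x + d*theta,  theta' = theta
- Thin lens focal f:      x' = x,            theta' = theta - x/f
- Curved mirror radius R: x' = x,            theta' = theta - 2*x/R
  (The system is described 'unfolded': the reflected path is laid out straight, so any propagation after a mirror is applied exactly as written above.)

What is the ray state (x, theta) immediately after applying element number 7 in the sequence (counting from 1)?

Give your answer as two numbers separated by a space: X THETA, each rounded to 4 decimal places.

Initial: x=1.0000 theta=-0.4000
After 1 (propagate distance d=13): x=-4.2000 theta=-0.4000
After 2 (thin lens f=20): x=-4.2000 theta=-0.1900
After 3 (propagate distance d=10): x=-6.1000 theta=-0.1900
After 4 (thin lens f=28): x=-6.1000 theta=39/1400 (≈0.0279)
After 5 (propagate distance d=7): x=-5.9050 theta=39/1400 (≈0.0279)
After 6 (thin lens f=58): x=-5.9050 theta=10529/81200 (≈0.1297)
After 7 (propagate distance d=9): x=-15389/3248 (≈-4.7380) theta=10529/81200 (≈0.1297)
Rounded to 4 decimal places: x = -4.7380, theta = 0.1297

Answer: -4.7380 0.1297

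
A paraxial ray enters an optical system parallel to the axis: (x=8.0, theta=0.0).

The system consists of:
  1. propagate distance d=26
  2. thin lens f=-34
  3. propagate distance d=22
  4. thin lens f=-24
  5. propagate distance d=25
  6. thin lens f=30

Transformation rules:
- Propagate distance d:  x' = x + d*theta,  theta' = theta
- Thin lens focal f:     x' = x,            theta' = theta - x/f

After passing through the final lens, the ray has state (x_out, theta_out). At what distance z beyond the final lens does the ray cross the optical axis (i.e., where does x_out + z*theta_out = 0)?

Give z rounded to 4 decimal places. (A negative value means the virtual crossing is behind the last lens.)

Initial: x=8.0000 theta=0.0000
After 1 (propagate distance d=26): x=8.0000 theta=0.0000
After 2 (thin lens f=-34): x=8.0000 theta=4/17 (≈0.2353)
After 3 (propagate distance d=22): x=224/17 (≈13.1765) theta=4/17 (≈0.2353)
After 4 (thin lens f=-24): x=224/17 (≈13.1765) theta=40/51 (≈0.7843)
After 5 (propagate distance d=25): x=1672/51 (≈32.7843) theta=40/51 (≈0.7843)
After 6 (thin lens f=30): x=1672/51 (≈32.7843) theta=-236/765 (≈-0.3085)
z_focus = -x_out/theta_out = -(1672/51)/(-236/765) = 6270/59 ≈ 106.2712
Rounded to 4 decimal places: z = 106.2712

Answer: 106.2712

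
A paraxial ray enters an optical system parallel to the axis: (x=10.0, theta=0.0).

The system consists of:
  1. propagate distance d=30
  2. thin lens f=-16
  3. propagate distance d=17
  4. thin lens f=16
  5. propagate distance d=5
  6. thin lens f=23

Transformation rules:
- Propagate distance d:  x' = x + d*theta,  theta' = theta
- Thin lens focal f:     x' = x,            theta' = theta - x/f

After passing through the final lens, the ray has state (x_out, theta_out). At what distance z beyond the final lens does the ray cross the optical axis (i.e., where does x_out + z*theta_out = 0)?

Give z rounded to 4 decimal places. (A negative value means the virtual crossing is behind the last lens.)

Answer: 12.2170

Derivation:
Initial: x=10.0000 theta=0.0000
After 1 (propagate distance d=30): x=10.0000 theta=0.0000
After 2 (thin lens f=-16): x=10.0000 theta=0.6250
After 3 (propagate distance d=17): x=20.6250 theta=0.6250
After 4 (thin lens f=16): x=20.6250 theta=-85/128 (≈-0.6641)
After 5 (propagate distance d=5): x=2215/128 (≈17.3047) theta=-85/128 (≈-0.6641)
After 6 (thin lens f=23): x=2215/128 (≈17.3047) theta=-2085/1472 (≈-1.4164)
z_focus = -x_out/theta_out = -(2215/128)/(-2085/1472) = 10189/834 ≈ 12.2170
Rounded to 4 decimal places: z = 12.2170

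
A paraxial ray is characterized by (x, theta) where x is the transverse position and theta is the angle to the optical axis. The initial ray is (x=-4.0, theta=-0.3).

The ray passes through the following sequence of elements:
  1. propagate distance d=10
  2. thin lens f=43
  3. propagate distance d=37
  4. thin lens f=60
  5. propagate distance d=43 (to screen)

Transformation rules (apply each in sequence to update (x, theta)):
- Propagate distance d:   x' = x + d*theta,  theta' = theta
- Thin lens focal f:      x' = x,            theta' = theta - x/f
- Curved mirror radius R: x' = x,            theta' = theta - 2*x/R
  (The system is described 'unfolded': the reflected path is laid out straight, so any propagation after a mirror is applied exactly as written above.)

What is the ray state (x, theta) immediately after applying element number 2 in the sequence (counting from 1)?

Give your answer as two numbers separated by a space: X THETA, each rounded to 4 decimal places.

Answer: -7.0000 -0.1372

Derivation:
Initial: x=-4.0000 theta=-0.3000
After 1 (propagate distance d=10): x=-7.0000 theta=-0.3000
After 2 (thin lens f=43): x=-7.0000 theta=-59/430 (≈-0.1372)
Rounded to 4 decimal places: x = -7.0000, theta = -0.1372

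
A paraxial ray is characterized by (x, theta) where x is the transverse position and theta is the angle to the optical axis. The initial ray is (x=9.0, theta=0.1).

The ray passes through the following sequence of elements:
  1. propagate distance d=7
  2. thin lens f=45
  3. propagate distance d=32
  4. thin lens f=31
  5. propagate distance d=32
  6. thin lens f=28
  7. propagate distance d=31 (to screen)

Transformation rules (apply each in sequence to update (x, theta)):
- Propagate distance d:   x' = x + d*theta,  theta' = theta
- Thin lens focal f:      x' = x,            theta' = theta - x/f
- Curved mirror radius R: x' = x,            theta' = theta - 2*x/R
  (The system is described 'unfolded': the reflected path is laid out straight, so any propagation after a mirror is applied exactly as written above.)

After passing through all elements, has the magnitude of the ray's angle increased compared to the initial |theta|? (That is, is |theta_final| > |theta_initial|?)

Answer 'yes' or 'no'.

Initial: x=9.0000 theta=0.1000
After 1 (propagate distance d=7): x=9.7000 theta=0.1000
After 2 (thin lens f=45): x=9.7000 theta=-26/225 (≈-0.1156)
After 3 (propagate distance d=32): x=2701/450 (≈6.0022) theta=-26/225 (≈-0.1156)
After 4 (thin lens f=31): x=2701/450 (≈6.0022) theta=-4313/13950 (≈-0.3092)
After 5 (propagate distance d=32): x=-3619/930 (≈-3.8914) theta=-4313/13950 (≈-0.3092)
After 6 (thin lens f=28): x=-3619/930 (≈-3.8914) theta=-9497/55800 (≈-0.1702)
After 7 (propagate distance d=31 (to screen)): x=-511547/55800 (≈-9.1675) theta=-9497/55800 (≈-0.1702)
|theta_initial|=0.1000 |theta_final|=9497/55800 (≈0.1702) -> increased

Answer: yes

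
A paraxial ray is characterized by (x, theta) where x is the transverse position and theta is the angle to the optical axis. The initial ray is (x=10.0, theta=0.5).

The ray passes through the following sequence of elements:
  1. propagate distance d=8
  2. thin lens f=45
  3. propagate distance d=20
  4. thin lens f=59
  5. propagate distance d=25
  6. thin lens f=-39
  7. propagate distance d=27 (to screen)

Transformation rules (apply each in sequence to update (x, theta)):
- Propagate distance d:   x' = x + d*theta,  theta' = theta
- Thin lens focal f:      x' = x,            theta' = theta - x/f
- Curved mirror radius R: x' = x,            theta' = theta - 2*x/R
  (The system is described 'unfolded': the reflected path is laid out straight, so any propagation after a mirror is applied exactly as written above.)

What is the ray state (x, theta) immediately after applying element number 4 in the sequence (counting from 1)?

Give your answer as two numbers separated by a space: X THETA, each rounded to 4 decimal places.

Initial: x=10.0000 theta=0.5000
After 1 (propagate distance d=8): x=14.0000 theta=0.5000
After 2 (thin lens f=45): x=14.0000 theta=17/90 (≈0.1889)
After 3 (propagate distance d=20): x=160/9 (≈17.7778) theta=17/90 (≈0.1889)
After 4 (thin lens f=59): x=160/9 (≈17.7778) theta=-199/1770 (≈-0.1124)
Rounded to 4 decimal places: x = 17.7778, theta = -0.1124

Answer: 17.7778 -0.1124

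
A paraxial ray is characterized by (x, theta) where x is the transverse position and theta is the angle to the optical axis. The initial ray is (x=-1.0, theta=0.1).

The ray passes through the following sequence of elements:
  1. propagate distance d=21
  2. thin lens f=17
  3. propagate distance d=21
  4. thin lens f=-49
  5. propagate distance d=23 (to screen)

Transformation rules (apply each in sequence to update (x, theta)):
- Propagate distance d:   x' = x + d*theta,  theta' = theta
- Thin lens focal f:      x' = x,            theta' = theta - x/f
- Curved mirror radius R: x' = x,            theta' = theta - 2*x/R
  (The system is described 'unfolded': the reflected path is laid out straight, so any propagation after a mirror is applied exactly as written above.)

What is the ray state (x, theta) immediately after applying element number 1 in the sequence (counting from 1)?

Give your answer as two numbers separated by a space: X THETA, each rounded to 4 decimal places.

Initial: x=-1.0000 theta=0.1000
After 1 (propagate distance d=21): x=1.1000 theta=0.1000
Rounded to 4 decimal places: x = 1.1000, theta = 0.1000

Answer: 1.1000 0.1000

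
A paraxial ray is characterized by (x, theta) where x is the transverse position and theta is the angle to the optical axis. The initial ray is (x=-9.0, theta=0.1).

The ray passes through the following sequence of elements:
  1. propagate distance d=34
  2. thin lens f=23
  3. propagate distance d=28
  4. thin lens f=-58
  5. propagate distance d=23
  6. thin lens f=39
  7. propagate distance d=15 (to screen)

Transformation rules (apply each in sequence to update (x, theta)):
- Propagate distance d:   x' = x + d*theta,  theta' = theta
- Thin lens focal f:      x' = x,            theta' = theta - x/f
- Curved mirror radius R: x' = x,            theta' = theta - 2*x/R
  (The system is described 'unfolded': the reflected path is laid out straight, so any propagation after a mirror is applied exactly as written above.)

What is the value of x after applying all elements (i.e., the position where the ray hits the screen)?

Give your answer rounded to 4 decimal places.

Initial: x=-9.0000 theta=0.1000
After 1 (propagate distance d=34): x=-5.6000 theta=0.1000
After 2 (thin lens f=23): x=-5.6000 theta=79/230 (≈0.3435)
After 3 (propagate distance d=28): x=462/115 (≈4.0174) theta=79/230 (≈0.3435)
After 4 (thin lens f=-58): x=462/115 (≈4.0174) theta=2753/6670 (≈0.4127)
After 5 (propagate distance d=23): x=18023/1334 (≈13.5105) theta=2753/6670 (≈0.4127)
After 6 (thin lens f=39): x=18023/1334 (≈13.5105) theta=8626/130065 (≈0.0663)
After 7 (propagate distance d=15 (to screen)): x=10937/754 (≈14.5053) theta=8626/130065 (≈0.0663)
Rounded to 4 decimal places: x = 14.5053

Answer: 14.5053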